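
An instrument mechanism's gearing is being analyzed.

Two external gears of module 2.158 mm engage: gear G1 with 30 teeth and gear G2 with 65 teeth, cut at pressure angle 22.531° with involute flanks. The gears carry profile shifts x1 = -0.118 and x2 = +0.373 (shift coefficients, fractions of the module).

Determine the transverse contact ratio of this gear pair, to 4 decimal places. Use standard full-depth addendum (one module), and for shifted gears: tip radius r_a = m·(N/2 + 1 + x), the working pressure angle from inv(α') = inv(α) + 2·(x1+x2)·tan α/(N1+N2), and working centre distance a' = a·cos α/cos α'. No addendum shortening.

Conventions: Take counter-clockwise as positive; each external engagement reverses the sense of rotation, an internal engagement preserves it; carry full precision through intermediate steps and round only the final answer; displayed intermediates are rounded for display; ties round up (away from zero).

class = single-mesh tooth geometry [involute pair 30T × 65T, m = 2.158]
base radii: r_b1 = 29.899274, r_b2 = 64.781760
tip radii: r_a1 = 34.273356, r_a2 = 73.097934
inv(α') = inv(22.531°) + 2·(-0.118+0.373)·tan α/(30+65) = 0.02383453  ⇒  α' = 23.24679°
a' = a·cos α / cos α' = 102.5050·cos 22.531°/cos 23.24679° = 103.047087
action lengths: √(r_a1²−r_b1²) = 16.753995, √(r_a2²−r_b2²) = 33.861948
base pitch p_b = π·m·cos α = 6.262089
CR = (16.753995 + 33.861948 − 103.047087·sin 23.24679°)/6.262089 = 1.587974
contact ratio ≈ 1.5880

1.5880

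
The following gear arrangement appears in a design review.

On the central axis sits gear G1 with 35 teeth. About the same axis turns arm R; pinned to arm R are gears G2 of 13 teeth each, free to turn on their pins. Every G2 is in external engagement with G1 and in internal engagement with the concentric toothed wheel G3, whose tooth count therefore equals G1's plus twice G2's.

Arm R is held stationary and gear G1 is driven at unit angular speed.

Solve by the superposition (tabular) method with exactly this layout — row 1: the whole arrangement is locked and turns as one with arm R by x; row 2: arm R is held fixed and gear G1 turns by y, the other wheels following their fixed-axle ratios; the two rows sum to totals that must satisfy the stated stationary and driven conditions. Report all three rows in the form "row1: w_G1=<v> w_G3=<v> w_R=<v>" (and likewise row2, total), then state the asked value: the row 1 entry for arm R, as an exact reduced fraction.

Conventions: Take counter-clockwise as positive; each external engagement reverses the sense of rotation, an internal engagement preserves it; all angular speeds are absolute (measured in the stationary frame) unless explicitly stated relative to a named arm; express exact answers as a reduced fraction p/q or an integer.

recognized (axles ride arm R): planetary set, 35/13/61 teeth
row 1 (train locked, turned with arm): all members turn x
row 2 — arm fixed, fixed-axis ratios: sun y, ring −(35/61)·y, arm 0
boundary: total ω_arm = x = 0 and total ω_sun = x + y = 1  ⇒  y = 1, x = 0
row 2 ring = −(35/61)·1 = -35/61
totals (row 1 + row 2): sun 0 + 1 = 1, ring 0 + (-35/61) = -35/61, arm 0 + 0 = 0
asked cell (row1, arm) = 0

row1: w_G1=0 w_G3=0 w_R=0
row2: w_G1=1 w_G3=-35/61 w_R=0
total: w_G1=1 w_G3=-35/61 w_R=0
asked value: 0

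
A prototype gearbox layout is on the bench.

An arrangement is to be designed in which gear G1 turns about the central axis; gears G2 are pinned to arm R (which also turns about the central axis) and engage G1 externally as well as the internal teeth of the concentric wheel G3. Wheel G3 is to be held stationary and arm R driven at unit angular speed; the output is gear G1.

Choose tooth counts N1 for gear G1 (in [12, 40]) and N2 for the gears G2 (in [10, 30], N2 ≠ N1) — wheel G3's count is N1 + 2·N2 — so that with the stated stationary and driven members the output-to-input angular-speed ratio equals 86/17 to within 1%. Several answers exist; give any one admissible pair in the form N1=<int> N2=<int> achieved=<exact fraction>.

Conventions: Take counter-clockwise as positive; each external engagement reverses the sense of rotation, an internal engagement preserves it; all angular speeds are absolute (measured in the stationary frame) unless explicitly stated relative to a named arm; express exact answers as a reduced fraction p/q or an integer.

topology: planetary set — design target 86/17, arm = carrier (Willis)
Willis with ω_ring = 0: ω_sun/ω_arm = (N1+N3)/N1; set equal to 86/17  ⇒  N3/N1 = 86/17 − 1 = 69/17
N3 = N1 + 2·N2  ⇒  N2/N1 = (N3/N1 − 1)/2 = (69/17 − 1)/2 = 26/17
smallest multiple with N1 ≥ 12 and N2 ≥ 10: k = 1  ⇒  N1 = 1·17 = 17, N2 = 1·26 = 26 (N1 ≤ 40, N2 ≤ 30, N2 ≠ N1 ✓), N3 = 17 + 2·26 = 69
check: (N1+N3)/N1 with N1 = 17, N3 = 69 gives 86/17; |achieved − target| = 0 ≤ 43/850 ✓

N1=17 N2=26 achieved=86/17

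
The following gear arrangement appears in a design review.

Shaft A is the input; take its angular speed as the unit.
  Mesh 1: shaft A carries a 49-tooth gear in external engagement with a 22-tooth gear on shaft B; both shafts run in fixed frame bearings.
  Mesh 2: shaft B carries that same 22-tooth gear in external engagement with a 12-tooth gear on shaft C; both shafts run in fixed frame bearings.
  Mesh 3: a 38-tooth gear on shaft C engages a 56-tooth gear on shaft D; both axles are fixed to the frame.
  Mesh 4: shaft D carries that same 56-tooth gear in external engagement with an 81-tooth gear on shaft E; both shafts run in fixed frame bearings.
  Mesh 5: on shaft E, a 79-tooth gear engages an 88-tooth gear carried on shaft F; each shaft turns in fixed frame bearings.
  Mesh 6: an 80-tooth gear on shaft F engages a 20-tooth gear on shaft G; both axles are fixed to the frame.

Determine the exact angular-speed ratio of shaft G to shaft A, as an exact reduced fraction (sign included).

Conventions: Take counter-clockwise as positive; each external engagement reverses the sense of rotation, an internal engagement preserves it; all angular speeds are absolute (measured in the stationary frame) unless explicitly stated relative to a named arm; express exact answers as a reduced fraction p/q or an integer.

73549/10692

class = fixed-axis compound train [6 meshes; 6 ratios multiply, 6 sense flips]
mesh 1 [49T→22T]: running ratio 49/22, sense −
mesh 2 [22T→12T]: running ratio 49/12, sense +
mesh 3 [38T→56T]: running ratio 133/48, sense −
mesh 4 [56T→81T]: running ratio 931/486, sense +
mesh 5 [79T→88T]: running ratio 73549/42768, sense −
mesh 6 [80T→20T]: running ratio 73549/10692, sense +
ω_out/ω_in = 73549/10692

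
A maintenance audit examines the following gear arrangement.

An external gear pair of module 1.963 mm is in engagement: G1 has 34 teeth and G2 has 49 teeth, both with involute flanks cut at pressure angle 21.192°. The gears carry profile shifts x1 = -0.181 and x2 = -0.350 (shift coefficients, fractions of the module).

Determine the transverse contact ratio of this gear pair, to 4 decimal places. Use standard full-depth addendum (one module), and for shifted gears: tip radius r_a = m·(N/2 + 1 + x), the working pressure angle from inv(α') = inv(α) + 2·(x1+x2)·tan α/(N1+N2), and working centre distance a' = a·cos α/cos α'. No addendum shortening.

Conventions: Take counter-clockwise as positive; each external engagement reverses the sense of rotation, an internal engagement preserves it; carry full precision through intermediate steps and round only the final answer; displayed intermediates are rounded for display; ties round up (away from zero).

1.8023

topology: single-mesh involute geometry — m = 1.963, 34T/49T pair
base radii: r_b1 = 31.114262, r_b2 = 44.841143
tip radii: r_a1 = 34.978697, r_a2 = 49.369450
inv(α') = inv(21.192°) + 2·(-0.181-0.350)·tan α/(34+49) = 0.01288277  ⇒  α' = 19.08068°
a' = a·cos α / cos α' = 81.4645·cos 21.192°/cos 19.08068° = 80.371055
action lengths: √(r_a1²−r_b1²) = 15.981612, √(r_a2²−r_b2²) = 20.654649
base pitch p_b = π·m·cos α = 5.749902
CR = (15.981612 + 20.654649 − 80.371055·sin 19.08068°)/5.749902 = 1.802296
contact ratio ≈ 1.8023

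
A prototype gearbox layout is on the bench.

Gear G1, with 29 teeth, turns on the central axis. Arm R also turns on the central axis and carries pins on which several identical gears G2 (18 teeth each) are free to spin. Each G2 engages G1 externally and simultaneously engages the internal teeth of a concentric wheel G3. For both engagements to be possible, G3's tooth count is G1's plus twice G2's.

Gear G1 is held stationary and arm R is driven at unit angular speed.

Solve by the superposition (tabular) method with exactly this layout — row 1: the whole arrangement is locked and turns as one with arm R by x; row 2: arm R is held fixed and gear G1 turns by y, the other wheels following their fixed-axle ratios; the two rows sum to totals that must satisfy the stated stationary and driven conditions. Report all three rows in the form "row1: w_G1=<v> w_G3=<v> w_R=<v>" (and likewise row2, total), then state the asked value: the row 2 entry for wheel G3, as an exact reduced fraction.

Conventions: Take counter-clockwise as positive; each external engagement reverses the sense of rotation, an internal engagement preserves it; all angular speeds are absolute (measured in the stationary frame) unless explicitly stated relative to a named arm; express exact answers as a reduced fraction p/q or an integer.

class = planetary set [G3 = 29+2·18 = 65; Willis about the carrier]
row 1 (train locked, turned with arm): all members turn x
row 2: sun turns y, ring = −(29/65)·y, arm 0
boundary: total ω_sun = x + y = 0 and total ω_arm = x = 1  ⇒  y = -1, x = 1
row 2 ring = −(29/65)·(-1) = 29/65
totals (row 1 + row 2): sun 1 + (-1) = 0, ring 1 + 29/65 = 94/65, arm 1 + 0 = 1
asked cell (row2, ring) = 29/65

row1: w_G1=1 w_G3=1 w_R=1
row2: w_G1=-1 w_G3=29/65 w_R=0
total: w_G1=0 w_G3=94/65 w_R=1
asked value: 29/65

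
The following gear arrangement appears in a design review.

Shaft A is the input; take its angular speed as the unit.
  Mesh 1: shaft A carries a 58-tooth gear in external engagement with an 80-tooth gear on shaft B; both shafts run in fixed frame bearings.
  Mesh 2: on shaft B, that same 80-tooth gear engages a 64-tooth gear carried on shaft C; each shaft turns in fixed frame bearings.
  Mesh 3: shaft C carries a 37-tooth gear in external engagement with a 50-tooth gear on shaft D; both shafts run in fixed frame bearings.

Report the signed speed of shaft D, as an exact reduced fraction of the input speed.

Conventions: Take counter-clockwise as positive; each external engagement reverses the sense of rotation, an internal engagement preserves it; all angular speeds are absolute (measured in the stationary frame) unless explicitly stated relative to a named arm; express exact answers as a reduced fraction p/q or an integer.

-1073/1600

3-mesh fixed-axis compound train (all bearings frame-fixed)
mesh 1 [58T→80T]: |ω|/ω_in = 1×58/80 = 29/40, sense flips to −
mesh 2 [80T→64T]: |ω|/ω_in = (29/40)×80/64 = 29/32, sense flips to +
mesh 3 [37T→50T]: |ω|/ω_in = (29/32)×37/50 = 1073/1600, sense flips to −
signed output speed (× input speed) = -1073/1600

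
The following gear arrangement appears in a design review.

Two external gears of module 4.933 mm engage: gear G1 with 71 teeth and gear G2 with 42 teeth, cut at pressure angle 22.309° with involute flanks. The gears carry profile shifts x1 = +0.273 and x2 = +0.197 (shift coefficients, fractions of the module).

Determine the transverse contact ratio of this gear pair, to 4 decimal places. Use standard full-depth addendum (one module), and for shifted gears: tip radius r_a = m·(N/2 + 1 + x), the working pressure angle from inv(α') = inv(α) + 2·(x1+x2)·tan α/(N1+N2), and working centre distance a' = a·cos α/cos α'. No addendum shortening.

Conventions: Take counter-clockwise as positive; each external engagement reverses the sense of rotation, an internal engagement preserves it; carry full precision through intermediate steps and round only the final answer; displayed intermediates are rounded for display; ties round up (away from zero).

1.5989

recognized (one external pair, fixed centres): single-mesh tooth geometry, m = 4.933, N1 = 71, N2 = 42
base radii: r_b1 = 162.013674, r_b2 = 95.839075
tip radii: r_a1 = 181.401209, r_a2 = 109.497801
inv(α') = inv(22.309°) + 2·(+0.273+0.197)·tan α/(71+42) = 0.02436113  ⇒  α' = 23.40903°
a' = a·cos α / cos α' = 278.7145·cos 22.309°/cos 23.40903° = 280.979614
action lengths: √(r_a1²−r_b1²) = 81.596374, √(r_a2²−r_b2²) = 52.958854
base pitch p_b = π·m·cos α = 14.337492
CR = (81.596374 + 52.958854 − 280.979614·sin 23.40903°)/14.337492 = 1.598893
contact ratio ≈ 1.5989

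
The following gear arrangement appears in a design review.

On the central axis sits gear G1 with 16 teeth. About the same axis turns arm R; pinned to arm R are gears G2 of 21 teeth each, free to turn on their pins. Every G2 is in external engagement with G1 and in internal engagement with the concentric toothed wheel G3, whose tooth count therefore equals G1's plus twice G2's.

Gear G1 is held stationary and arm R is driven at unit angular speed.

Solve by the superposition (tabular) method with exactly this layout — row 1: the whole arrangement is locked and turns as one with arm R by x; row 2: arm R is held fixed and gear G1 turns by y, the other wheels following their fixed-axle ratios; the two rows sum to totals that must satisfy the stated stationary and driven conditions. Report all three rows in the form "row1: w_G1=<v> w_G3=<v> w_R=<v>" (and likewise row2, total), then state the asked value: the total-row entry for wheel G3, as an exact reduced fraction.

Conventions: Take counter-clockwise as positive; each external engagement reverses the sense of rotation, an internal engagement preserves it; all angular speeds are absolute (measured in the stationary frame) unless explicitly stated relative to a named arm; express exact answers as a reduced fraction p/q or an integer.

row1: w_G1=1 w_G3=1 w_R=1
row2: w_G1=-1 w_G3=8/29 w_R=0
total: w_G1=0 w_G3=37/29 w_R=1
asked value: 37/29

recognized (axles ride arm R): planetary set, 16/21/58 teeth
row 1: whole set turns with the arm by x
superposition row 2 [arm held]: sun y, ring −(16/58)·y, arm 0
boundary: total ω_sun = x + y = 0 and total ω_arm = x = 1  ⇒  y = -1, x = 1
row 2 ring = −(16/58)·(-1) = 8/29
totals (row 1 + row 2): sun 1 + (-1) = 0, ring 1 + 8/29 = 37/29, arm 1 + 0 = 1
asked cell (total, ring) = 37/29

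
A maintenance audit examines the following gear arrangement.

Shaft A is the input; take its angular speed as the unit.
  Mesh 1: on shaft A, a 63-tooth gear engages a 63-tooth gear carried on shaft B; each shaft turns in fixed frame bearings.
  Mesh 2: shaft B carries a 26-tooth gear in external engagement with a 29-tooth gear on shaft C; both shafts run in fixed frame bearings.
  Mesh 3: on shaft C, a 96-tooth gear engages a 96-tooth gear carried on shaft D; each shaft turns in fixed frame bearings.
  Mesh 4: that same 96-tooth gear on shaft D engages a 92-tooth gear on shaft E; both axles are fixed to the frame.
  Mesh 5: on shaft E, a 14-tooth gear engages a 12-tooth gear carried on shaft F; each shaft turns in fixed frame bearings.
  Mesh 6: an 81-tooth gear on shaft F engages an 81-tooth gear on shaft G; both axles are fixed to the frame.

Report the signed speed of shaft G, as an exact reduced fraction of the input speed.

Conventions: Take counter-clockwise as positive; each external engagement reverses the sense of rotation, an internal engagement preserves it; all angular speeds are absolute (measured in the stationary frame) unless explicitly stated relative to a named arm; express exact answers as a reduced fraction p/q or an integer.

6-mesh fixed-axis compound train (all bearings frame-fixed)
mesh 1 [63T→63T]: |ω|/ω_in = 1×63/63 = 1, sense flips to −
mesh 2 [26T→29T]: |ω|/ω_in = 1×26/29 = 26/29, sense flips to +
mesh 3 [96T→96T]: |ω|/ω_in = (26/29)×96/96 = 26/29, sense flips to −
mesh 4 [96T→92T]: |ω|/ω_in = (26/29)×96/92 = 624/667, sense flips to +
mesh 5 [14T→12T]: |ω|/ω_in = (624/667)×14/12 = 728/667, sense flips to −
mesh 6 [81T→81T]: |ω|/ω_in = (728/667)×81/81 = 728/667, sense flips to +
signed output speed (× input speed) = 728/667

728/667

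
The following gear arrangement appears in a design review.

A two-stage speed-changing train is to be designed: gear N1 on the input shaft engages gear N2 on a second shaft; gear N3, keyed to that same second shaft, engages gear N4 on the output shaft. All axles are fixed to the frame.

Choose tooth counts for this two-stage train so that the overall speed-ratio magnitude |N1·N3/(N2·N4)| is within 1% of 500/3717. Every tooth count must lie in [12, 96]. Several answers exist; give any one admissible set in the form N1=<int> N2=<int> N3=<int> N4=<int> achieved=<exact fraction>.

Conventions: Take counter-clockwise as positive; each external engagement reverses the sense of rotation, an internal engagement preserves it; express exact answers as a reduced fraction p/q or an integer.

class = fixed-axis compound train [2-stage, 500/3717 wanted]
target = 500/3717 in lowest terms: an exact hit needs N1·N3 = k·500 and N2·N4 = k·3717 for one integer k, every count in [12, 96]; additionally prefer no 1:1 stage (N1 ≠ N2, N3 ≠ N4)
k = 1: N1·N3 = 500 = 20·25, N2·N4 = 3717 = 59·63
achieved = 20·25/(59·63) = 500/3717; |achieved − target| = 0 ≤ 5/3717 ✓

N1=20 N2=59 N3=25 N4=63 achieved=500/3717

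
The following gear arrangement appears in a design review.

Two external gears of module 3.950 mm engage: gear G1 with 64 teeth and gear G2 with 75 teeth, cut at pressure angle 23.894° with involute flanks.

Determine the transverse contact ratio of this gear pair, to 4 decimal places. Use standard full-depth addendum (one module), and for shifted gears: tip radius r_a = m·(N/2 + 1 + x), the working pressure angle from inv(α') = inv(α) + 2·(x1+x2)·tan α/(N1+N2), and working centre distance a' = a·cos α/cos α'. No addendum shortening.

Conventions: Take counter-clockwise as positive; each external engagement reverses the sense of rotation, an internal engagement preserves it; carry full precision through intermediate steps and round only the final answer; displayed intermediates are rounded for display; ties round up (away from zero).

1.6108

recognized (one external pair, fixed centres): single-mesh tooth geometry, m = 3.950, N1 = 64, N2 = 75
base radii: r_b1 = 115.567062, r_b2 = 135.430151
tip radii: r_a1 = 130.350000, r_a2 = 152.075000
no profile shift: α' = α, a' = a
action lengths: √(r_a1²−r_b1²) = 60.294085, √(r_a2²−r_b2²) = 69.177163
base pitch p_b = π·m·cos α = 11.345770
CR = (60.294085 + 69.177163 − 274.525000·sin 23.89400°)/11.345770 = 1.610824
contact ratio ≈ 1.6108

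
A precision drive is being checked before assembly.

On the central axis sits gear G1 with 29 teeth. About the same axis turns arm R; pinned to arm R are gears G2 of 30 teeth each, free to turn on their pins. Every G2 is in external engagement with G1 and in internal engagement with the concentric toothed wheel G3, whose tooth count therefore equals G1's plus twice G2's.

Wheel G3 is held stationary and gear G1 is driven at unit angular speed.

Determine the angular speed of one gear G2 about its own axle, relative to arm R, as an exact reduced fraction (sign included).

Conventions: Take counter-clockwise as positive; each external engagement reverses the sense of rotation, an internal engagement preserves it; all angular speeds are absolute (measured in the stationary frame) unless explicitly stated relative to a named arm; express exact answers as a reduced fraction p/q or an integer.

recognized (axles ride arm R): planetary set, 29/30/89 teeth
ring teeth: 29 + 2·30 = 89
29(ω_sun−ω_arm) = −89(ω_ring−ω_arm),  ω_ring = 0, ω_sun = 1
29(1−ω_arm) = −89(0−ω_arm)  ⇒  118·ω_arm = 29  ⇒  ω_arm = 29/118
sun–planet mesh: 29·(1−29/118) = −30·(ω_p−ω_arm)  ⇒  ω_p−ω_arm = -2581/3540
exact speed ratio = -2581/3540

-2581/3540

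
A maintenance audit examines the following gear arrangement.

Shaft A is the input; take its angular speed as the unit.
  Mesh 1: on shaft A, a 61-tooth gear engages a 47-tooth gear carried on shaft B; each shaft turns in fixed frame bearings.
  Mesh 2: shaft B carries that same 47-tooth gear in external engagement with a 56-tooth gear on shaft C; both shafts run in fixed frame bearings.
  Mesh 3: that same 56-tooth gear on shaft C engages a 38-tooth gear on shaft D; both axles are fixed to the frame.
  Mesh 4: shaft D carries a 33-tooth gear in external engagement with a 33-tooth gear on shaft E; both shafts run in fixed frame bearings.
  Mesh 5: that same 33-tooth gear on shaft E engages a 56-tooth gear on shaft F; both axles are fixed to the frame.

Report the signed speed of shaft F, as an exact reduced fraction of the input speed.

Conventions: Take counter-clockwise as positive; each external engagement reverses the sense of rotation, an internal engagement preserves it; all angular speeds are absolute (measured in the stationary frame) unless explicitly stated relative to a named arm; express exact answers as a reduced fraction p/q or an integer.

-2013/2128

5-mesh fixed-axis compound train (all bearings frame-fixed)
mesh 1 [61T→47T]: |ω|/ω_in = 1×61/47 = 61/47, sense flips to −
mesh 2 [47T→56T]: |ω|/ω_in = (61/47)×47/56 = 61/56, sense flips to +
mesh 3 [56T→38T]: |ω|/ω_in = (61/56)×56/38 = 61/38, sense flips to −
mesh 4 [33T→33T]: |ω|/ω_in = (61/38)×33/33 = 61/38, sense flips to +
mesh 5 [33T→56T]: |ω|/ω_in = (61/38)×33/56 = 2013/2128, sense flips to −
signed output speed (× input speed) = -2013/2128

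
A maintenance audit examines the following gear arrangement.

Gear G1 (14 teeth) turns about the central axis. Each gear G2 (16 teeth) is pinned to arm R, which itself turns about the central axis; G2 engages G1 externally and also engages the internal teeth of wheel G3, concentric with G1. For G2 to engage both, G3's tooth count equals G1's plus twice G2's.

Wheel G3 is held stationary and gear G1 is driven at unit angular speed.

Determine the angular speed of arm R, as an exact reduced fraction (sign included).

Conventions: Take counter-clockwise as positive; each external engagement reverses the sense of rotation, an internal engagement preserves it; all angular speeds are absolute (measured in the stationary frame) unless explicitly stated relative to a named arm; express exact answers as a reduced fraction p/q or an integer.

topology: planetary set — G1 14T / G2 16T / G3 46T, arm = carrier (Willis)
ring teeth: 14 + 2·16 = 46
14(ω_sun−ω_arm) = −46(ω_ring−ω_arm),  ω_ring = 0, ω_sun = 1
14(1−ω_arm) = −46(0−ω_arm)  ⇒  60·ω_arm = 14  ⇒  ω_arm = 7/30
exact speed ratio = 7/30

7/30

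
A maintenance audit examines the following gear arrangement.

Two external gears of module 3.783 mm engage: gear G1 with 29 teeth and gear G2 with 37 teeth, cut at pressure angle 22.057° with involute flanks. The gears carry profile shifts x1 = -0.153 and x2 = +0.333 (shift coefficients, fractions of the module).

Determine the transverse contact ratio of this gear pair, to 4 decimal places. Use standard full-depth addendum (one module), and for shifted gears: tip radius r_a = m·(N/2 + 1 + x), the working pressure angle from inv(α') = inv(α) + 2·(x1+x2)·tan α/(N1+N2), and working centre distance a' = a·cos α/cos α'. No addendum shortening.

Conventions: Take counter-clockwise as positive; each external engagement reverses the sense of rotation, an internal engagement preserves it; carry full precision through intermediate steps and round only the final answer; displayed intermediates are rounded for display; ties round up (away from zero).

recognized (one external pair, fixed centres): single-mesh tooth geometry, m = 3.783, N1 = 29, N2 = 37
base radii: r_b1 = 50.838812, r_b2 = 64.863312
tip radii: r_a1 = 58.057701, r_a2 = 75.028239
inv(α') = inv(22.057°) + 2·(-0.153+0.333)·tan α/(29+37) = 0.02242674  ⇒  α' = 22.80017°
a' = a·cos α / cos α' = 124.8390·cos 22.057°/cos 22.80017° = 125.509157
action lengths: √(r_a1²−r_b1²) = 28.037686, √(r_a2²−r_b2²) = 37.709248
base pitch p_b = π·m·cos α = 11.014816
CR = (28.037686 + 37.709248 − 125.509157·sin 22.80017°)/11.014816 = 1.553348
contact ratio ≈ 1.5533

1.5533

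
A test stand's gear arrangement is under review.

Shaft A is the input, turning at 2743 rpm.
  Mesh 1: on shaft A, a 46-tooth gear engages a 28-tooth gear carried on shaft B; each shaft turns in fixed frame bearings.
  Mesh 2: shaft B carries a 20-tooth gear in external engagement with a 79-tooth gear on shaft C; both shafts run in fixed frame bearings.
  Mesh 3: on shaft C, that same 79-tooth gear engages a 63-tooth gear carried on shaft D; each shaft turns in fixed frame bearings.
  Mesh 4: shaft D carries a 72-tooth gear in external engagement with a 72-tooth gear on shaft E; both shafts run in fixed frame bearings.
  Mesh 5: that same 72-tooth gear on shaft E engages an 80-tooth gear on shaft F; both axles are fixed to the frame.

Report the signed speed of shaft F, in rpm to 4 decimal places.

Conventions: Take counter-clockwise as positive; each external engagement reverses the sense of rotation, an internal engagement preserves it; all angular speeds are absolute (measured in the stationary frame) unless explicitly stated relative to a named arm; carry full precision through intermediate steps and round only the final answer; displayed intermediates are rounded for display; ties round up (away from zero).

-1287.5306 rpm

topology: fixed-axis compound train — 5 meshes, A→F
mesh 1 [46T→28T]: ω = 2743.0000×46/28 = 4506.3571 rpm, sense flips to −
mesh 2 [20T→79T]: ω = 4506.3571×20/79 = 1140.8499 rpm, sense flips to +
mesh 3 [79T→63T]: ω = 1140.8499×79/63 = 1430.5896 rpm, sense flips to −
mesh 4 [72T→72T]: ω = 1430.5896×72/72 = 1430.5896 rpm, sense flips to +
mesh 5 [72T→80T]: ω = 1430.5896×72/80 = 1287.5306 rpm, sense flips to −
signed output speed = -1287.5306 rpm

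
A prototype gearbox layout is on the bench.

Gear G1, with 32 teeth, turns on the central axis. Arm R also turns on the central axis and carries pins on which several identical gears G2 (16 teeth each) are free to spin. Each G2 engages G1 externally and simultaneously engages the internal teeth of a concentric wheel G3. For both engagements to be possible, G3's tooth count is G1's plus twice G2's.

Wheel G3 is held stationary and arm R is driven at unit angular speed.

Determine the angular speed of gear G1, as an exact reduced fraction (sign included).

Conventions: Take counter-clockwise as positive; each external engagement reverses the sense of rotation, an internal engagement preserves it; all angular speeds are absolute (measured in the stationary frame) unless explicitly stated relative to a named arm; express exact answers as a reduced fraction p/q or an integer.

topology: planetary set — G1 32T / G2 16T / G3 64T, arm = carrier (Willis)
ring teeth: 32 + 2·16 = 64
32(ω_sun−ω_arm) = −64(ω_ring−ω_arm),  ω_ring = 0, ω_arm = 1
ω_sun = 1 − (64/32)(0−1) = 3
exact speed ratio = 3

3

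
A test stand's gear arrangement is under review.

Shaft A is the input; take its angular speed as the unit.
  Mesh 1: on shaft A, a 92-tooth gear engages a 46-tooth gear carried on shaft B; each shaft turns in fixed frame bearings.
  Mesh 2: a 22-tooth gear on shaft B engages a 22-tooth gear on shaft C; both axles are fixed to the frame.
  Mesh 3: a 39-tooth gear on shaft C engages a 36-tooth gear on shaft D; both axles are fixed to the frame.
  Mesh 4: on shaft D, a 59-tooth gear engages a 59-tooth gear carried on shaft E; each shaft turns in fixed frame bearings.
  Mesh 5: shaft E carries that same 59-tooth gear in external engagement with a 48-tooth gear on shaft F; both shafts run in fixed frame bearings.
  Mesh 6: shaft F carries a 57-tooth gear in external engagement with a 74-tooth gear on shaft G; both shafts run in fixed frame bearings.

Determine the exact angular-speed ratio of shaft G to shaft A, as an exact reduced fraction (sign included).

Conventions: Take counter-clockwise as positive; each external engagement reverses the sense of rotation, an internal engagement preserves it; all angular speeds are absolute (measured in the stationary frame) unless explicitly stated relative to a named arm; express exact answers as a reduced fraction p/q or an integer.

class = fixed-axis compound train [6 meshes; 6 ratios multiply, 6 sense flips]
mesh 1 [92T→46T]: running ratio 2, sense −
mesh 2 [22T→22T]: running ratio 2, sense +
mesh 3 [39T→36T]: running ratio 13/6, sense −
mesh 4 [59T→59T]: running ratio 13/6, sense +
mesh 5 [59T→48T]: running ratio 767/288, sense −
mesh 6 [57T→74T]: running ratio 14573/7104, sense +
ω_out/ω_in = 14573/7104

14573/7104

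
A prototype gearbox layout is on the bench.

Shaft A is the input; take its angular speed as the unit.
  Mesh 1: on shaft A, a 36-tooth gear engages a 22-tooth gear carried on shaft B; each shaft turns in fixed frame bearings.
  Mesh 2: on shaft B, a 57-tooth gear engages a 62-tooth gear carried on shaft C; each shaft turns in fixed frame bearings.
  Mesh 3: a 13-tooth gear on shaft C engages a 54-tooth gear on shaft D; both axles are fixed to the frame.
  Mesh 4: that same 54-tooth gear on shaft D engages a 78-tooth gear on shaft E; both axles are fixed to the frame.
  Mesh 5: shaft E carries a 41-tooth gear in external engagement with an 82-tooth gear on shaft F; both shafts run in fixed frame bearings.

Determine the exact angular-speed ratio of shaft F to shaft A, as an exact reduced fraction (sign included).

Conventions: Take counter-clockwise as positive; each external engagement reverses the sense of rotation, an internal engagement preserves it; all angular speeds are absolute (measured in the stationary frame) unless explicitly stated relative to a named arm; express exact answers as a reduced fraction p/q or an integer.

class = fixed-axis compound train [5 meshes; 5 ratios multiply, 5 sense flips]
mesh 1 [36T→22T]: running ratio 18/11, sense −
mesh 2 [57T→62T]: running ratio 513/341, sense +
mesh 3 [13T→54T]: running ratio 247/682, sense −
mesh 4 [54T→78T]: running ratio 171/682, sense +
mesh 5 [41T→82T]: running ratio 171/1364, sense −
ω_out/ω_in = -171/1364

-171/1364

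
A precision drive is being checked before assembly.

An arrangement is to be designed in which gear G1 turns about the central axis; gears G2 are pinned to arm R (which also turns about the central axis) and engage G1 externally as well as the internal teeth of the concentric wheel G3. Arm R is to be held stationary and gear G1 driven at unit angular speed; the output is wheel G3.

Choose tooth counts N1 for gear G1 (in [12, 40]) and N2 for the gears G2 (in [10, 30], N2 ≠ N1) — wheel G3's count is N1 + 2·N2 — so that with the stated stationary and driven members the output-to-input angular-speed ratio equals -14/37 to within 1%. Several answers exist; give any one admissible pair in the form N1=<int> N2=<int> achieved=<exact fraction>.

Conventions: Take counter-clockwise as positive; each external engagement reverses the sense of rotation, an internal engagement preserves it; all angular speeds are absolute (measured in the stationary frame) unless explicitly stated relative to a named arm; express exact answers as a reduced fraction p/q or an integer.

planetary set to be sized for -14/37 (Willis relation)
Willis with ω_arm = 0: ω_ring/ω_sun = −N1/N3; set equal to -14/37  ⇒  N3/N1 = −1/(-14/37) = 37/14
N3 = N1 + 2·N2  ⇒  N2/N1 = (N3/N1 − 1)/2 = (37/14 − 1)/2 = 23/28
smallest multiple with N1 ≥ 12 and N2 ≥ 10: k = 1  ⇒  N1 = 1·28 = 28, N2 = 1·23 = 23 (N1 ≤ 40, N2 ≤ 30, N2 ≠ N1 ✓), N3 = 28 + 2·23 = 74
check: −N1/N3 with N1 = 28, N3 = 74 gives -14/37; |achieved − target| = 0 ≤ 7/1850 ✓

N1=28 N2=23 achieved=-14/37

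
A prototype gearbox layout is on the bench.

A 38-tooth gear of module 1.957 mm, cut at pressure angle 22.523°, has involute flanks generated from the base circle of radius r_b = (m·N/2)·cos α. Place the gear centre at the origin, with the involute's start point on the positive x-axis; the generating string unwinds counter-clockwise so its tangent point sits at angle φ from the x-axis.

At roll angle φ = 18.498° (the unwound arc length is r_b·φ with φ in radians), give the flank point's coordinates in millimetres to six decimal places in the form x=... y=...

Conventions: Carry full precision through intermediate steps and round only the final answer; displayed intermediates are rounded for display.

x=36.090558 y=0.381276

single-mesh involute tooth geometry (38T wheel at module 1.957)
pitch radius r_p = m·N/2 = 1.957·38/2 = 37.183000
base radius r_b = r_p·cos α = 37.183000·cos 22.523° = 34.346898
roll angle φ = 18.498° = 0.32285101 rad
x = r_b·(cos φ + φ·sin φ) = 36.090558
y = r_b·(sin φ − φ·cos φ) = 0.381276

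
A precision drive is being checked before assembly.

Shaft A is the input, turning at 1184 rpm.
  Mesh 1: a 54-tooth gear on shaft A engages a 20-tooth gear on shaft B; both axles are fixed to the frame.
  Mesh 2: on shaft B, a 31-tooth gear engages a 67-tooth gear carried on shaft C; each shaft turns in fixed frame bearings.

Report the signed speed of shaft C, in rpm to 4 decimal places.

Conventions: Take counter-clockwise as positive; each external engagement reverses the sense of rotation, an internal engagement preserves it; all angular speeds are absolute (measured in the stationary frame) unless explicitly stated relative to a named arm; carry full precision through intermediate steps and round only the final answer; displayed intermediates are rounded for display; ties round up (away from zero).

+1479.1164 rpm

2-mesh fixed-axis compound train (all bearings frame-fixed)
mesh 1 [54T→20T]: ω = 1184.0000×54/20 = 3196.8000 rpm, sense flips to −
mesh 2 [31T→67T]: ω = 3196.8000×31/67 = 1479.1164 rpm, sense flips to +
signed output speed = +1479.1164 rpm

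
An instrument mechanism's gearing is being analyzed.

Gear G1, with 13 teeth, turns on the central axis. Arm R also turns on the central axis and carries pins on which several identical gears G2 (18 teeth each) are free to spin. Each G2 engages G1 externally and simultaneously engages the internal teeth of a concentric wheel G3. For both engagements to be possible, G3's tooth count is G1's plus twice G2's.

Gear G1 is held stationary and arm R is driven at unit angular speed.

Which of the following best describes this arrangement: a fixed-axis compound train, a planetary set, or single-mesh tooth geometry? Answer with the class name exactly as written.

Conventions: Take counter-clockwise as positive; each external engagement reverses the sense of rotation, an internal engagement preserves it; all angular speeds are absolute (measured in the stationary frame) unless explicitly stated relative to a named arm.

topology: planetary set — G1 13T / G2 18T / G3 49T, arm = carrier (Willis)
classification: planetary set

planetary set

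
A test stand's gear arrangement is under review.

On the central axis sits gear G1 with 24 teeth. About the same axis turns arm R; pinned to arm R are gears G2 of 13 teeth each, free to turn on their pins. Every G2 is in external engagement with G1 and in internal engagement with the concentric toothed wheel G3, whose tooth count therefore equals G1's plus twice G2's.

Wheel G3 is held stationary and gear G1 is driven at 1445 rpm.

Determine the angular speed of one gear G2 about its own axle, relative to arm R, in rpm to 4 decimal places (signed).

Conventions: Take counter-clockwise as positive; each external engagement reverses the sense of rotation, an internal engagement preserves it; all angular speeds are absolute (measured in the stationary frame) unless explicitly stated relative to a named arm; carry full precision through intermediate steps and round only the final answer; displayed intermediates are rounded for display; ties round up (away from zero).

recognized (axles ride arm R): planetary set, 24/13/50 teeth
normalise by the input: solve with ω_sun = 1, then scale by 1445 rpm
ring teeth: 24 + 2·13 = 50
24(ω_sun−ω_arm) = −50(ω_ring−ω_arm),  ω_ring = 0, ω_sun = 1
24(1−ω_arm) = −50(0−ω_arm)  ⇒  74·ω_arm = 24  ⇒  ω_arm = 12/37
sun–planet mesh: 24·(1−12/37) = −13·(ω_p−ω_arm)  ⇒  ω_p−ω_arm = -600/481
scale: ω_p−ω_arm = -600/481 × 1445 rpm = -1802.4948 rpm

-1802.4948 rpm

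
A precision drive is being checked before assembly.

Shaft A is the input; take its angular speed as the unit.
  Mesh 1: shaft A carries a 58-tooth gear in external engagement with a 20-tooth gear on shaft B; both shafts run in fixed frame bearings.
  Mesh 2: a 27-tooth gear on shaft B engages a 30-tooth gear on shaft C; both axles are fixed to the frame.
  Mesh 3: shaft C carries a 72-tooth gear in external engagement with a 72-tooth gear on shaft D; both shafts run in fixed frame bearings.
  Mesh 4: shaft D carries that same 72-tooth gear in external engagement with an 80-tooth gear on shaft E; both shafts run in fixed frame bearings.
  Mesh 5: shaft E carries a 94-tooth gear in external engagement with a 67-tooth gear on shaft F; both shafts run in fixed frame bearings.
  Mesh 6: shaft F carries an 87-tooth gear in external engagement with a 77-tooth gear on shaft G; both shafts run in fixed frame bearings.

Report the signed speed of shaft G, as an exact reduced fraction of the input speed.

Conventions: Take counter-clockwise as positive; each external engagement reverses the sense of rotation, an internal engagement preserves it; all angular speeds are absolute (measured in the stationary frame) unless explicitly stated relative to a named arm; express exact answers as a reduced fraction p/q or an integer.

6-mesh fixed-axis compound train (all bearings frame-fixed)
mesh 1 [58T→20T]: |ω|/ω_in = 1×58/20 = 29/10, sense flips to −
mesh 2 [27T→30T]: |ω|/ω_in = (29/10)×27/30 = 261/100, sense flips to +
mesh 3 [72T→72T]: |ω|/ω_in = (261/100)×72/72 = 261/100, sense flips to −
mesh 4 [72T→80T]: |ω|/ω_in = (261/100)×72/80 = 2349/1000, sense flips to +
mesh 5 [94T→67T]: |ω|/ω_in = (2349/1000)×94/67 = 110403/33500, sense flips to −
mesh 6 [87T→77T]: |ω|/ω_in = (110403/33500)×87/77 = 9605061/2579500, sense flips to +
signed output speed (× input speed) = 9605061/2579500

9605061/2579500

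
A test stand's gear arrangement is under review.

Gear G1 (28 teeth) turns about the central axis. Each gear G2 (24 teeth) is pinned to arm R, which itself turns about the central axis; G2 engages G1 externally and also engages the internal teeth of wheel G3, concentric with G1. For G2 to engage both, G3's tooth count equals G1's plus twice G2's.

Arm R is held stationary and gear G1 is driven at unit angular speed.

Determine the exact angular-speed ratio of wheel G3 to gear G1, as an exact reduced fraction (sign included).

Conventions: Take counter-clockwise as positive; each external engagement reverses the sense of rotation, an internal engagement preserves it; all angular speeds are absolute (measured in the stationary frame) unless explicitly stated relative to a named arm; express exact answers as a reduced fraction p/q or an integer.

topology: planetary set — G1 28T / G2 24T / G3 76T, arm = carrier (Willis)
ring teeth: 28 + 2·24 = 76
28(ω_sun−ω_arm) = −76(ω_ring−ω_arm),  ω_arm = 0, ω_sun = 1
ω_ring = 0 − (28/76)(1−0) = -7/19
ω_out/ω_in = -7/19

-7/19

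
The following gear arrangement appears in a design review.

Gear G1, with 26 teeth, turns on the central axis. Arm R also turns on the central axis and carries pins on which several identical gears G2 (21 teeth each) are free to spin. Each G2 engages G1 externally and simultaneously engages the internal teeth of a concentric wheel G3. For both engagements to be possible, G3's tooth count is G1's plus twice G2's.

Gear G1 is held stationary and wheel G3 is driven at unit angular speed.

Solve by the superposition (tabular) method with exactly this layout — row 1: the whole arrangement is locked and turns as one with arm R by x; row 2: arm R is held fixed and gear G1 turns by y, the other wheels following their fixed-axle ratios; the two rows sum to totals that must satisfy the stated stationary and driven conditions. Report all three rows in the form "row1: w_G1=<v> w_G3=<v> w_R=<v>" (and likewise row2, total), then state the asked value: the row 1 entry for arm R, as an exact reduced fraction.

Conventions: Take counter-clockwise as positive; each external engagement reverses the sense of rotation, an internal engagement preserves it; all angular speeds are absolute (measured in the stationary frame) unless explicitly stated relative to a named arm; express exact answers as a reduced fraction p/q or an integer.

planetary set (26T centre, 21T on arm, 68T internal) — Willis relation
row 1 — lock + rotate with arm: ω_sun = ω_ring = ω_arm = x
row 2 — arm fixed, fixed-axis ratios: sun y, ring −(26/68)·y, arm 0
boundary: total ω_sun = x + y = 0 and total ω_ring = x − (26/68)·y = 1  ⇒  y = -34/47, x = 34/47
row 2 ring = −(26/68)·(-34/47) = 13/47
totals (row 1 + row 2): sun 34/47 + (-34/47) = 0, ring 34/47 + 13/47 = 1, arm 34/47 + 0 = 34/47
asked cell (row1, arm) = 34/47

row1: w_G1=34/47 w_G3=34/47 w_R=34/47
row2: w_G1=-34/47 w_G3=13/47 w_R=0
total: w_G1=0 w_G3=1 w_R=34/47
asked value: 34/47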